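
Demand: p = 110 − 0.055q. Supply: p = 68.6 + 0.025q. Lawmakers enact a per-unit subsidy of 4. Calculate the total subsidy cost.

Competitive equilibrium: 110 − 0.055q = 68.6 + 0.025q → q* = 517.5, p* = 81.5375.
The subsidy lowers effective supply by 4: p = 64.6 + 0.025q.
New quantity: 110 − 0.055q = 64.6 + 0.025q → q' = 567.5.
Total subsidy cost = 4 × 567.5 = 2270.

2270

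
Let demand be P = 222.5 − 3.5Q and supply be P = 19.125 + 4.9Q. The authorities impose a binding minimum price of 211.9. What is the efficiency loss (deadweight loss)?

Competitive equilibrium: 222.5 − 3.5Q = 19.125 + 4.9Q → Q* = 24.21131, P* = 137.76042.
At the floor P = 211.9, quantity demanded = (222.5 − 211.9)/3.5 = 3.02857.
Sellers' marginal cost at Q' = 3.02857: 19.125 + 4.9·3.02857 = 33.96499.
ΔQ = 24.21131 − 3.02857 = 21.18274; wedge = 211.9 − 33.96499 = 177.93501.
DWL = ½ × 21.18274 × 177.93501 = 1884.58.

1884.58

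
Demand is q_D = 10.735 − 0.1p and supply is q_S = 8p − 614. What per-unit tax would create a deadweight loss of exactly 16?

In inverse form: demand p = 107.35 − 10q, supply p = 76.75 + 0.125q.
Competitive equilibrium: 107.35 − 10q = 76.75 + 0.125q → q* = 3.0222, p* = 77.1278.
A tax t gives Δq = t/10.125 and wedge t, so DWL = t²/20.25.
t²/20.25 = 16 → t² = 324 → t = 18.

18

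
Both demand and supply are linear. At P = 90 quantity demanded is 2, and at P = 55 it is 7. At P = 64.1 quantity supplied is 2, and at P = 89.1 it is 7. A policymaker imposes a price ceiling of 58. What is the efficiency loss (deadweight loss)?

Demand slope = (55 − 90)/(7 − 2) = −7, so P = 104 − 7Q.
Supply slope = (89.1 − 64.1)/(7 − 2) = 5, so P = 54.1 + 5Q.
Competitive equilibrium: 104 − 7Q = 54.1 + 5Q → Q* = 4.1583, P* = 74.8917.
At the ceiling P = 58, quantity supplied = (58 − 54.1)/5 = 0.78.
Willingness to pay at Q' = 0.78: 104 − 7·0.78 = 98.54.
ΔQ = 4.1583 − 0.78 = 3.3783; wedge = 98.54 − 58 = 40.54.
Welfare loss = ½ × 3.3783 × 40.54 = 68.48.

68.48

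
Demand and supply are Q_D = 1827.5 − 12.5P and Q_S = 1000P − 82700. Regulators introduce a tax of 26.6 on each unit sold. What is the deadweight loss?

In inverse form: demand P = 146.2 − 0.08Q, supply P = 82.7 + 0.001Q.
Competitive equilibrium: 146.2 − 0.08Q = 82.7 + 0.001Q → Q* = 783.9506, P* = 83.484.
With the tax, the buyer price exceeds the seller price by 26.6: (146.2 − 0.08Q) − (82.7 + 0.001Q) = 26.6 → Q' = 455.5556.
ΔQ = 783.9506 − 455.5556 = 328.395; the wedge equals the tax, 26.6.
The triangle = ½ × 328.395 × 26.6 = 4367.65.

4367.65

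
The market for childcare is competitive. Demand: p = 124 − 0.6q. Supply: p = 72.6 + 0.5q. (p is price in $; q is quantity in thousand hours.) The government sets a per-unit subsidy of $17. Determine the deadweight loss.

$131.36 thousand

Competitive equilibrium: 124 − 0.6q = 72.6 + 0.5q → q* = 46.7273, p* = 95.9636.
The subsidy lowers effective supply by 17: p = 55.6 + 0.5q.
New quantity: 124 − 0.6q = 55.6 + 0.5q → q' = 62.1818.
Overproduction Δq = 62.1818 − 46.7273 = 15.4545; wedge = subsidy = 17.
The triangle = ½ × 15.4545 × 17 = $131.36 thousand.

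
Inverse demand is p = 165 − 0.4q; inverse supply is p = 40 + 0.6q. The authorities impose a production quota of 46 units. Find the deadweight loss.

3120.50

Competitive equilibrium: 165 − 0.4q = 40 + 0.6q → q* = 125, p* = 115.
At q = 46: demand price = 165 − 0.4·46 = 146.6; supply price = 40 + 0.6·46 = 67.6.
Δq = 125 − 46 = 79; wedge = 146.6 − 67.6 = 79.
DWL = ½ × 79 × 79 = 3120.50.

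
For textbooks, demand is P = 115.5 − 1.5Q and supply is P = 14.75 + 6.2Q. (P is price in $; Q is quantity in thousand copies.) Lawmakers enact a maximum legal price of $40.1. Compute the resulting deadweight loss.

Competitive equilibrium: 115.5 − 1.5Q = 14.75 + 6.2Q → Q* = 13.0844, P* = 95.8734.
At the ceiling P = 40.1, quantity supplied = (40.1 − 14.75)/6.2 = 4.0887.
Willingness to pay at Q' = 4.0887: 115.5 − 1.5·4.0887 = 109.367.
ΔQ = 13.0844 − 4.0887 = 8.9957; wedge = 109.367 − 40.1 = 69.267.
Deadweight loss = ½ × 8.9957 × 69.267 = $311.55 thousand.

$311.55 thousand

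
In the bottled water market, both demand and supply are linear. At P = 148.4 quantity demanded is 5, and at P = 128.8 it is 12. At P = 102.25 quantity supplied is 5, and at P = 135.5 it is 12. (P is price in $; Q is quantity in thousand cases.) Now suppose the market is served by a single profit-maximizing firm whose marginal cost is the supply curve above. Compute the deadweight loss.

$34.12 thousand

Demand slope = (128.8 − 148.4)/(12 − 5) = −2.8, so P = 162.4 − 2.8Q.
Supply slope = (135.5 − 102.25)/(12 − 5) = 4.75, so P = 78.5 + 4.75Q.
Competitive equilibrium: 162.4 − 2.8Q = 78.5 + 4.75Q → Q* = 11.1126, P* = 131.2848.
Marginal revenue: MR = 162.4 − 5.6Q. Set MR = MC: 162.4 − 5.6Q = 78.5 + 4.75Q → Q_m = 8.1063.
Price P_m = 162.4 − 2.8·8.1063 = 139.7024; MC(Q_m) = 78.5 + 4.75·8.1063 = 117.0049.
Competitive Q* = 11.1126, so ΔQ = 3.0063; wedge = 139.7024 − 117.0049 = 22.6975.
Welfare loss = ½ × 3.0063 × 22.6975 = $34.12 thousand.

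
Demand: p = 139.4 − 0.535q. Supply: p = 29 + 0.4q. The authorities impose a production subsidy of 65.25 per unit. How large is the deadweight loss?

2276.77

Competitive equilibrium: 139.4 − 0.535q = 29 + 0.4q → q* = 118.0749, p* = 76.2299.
The subsidy lowers effective supply by 65.25: p = 0.4q − 36.25.
New quantity: 139.4 − 0.535q = 0.4q − 36.25 → q' = 187.861.
Overproduction Δq = 187.861 − 118.0749 = 69.7861; wedge = subsidy = 65.25.
DWL = ½ × 69.7861 × 65.25 = 2276.77.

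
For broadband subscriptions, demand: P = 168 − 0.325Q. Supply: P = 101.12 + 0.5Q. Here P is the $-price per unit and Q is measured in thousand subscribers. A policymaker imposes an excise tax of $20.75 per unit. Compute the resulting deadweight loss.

$260.95 thousand

Competitive equilibrium: 168 − 0.325Q = 101.12 + 0.5Q → Q* = 81.0667, P* = 141.6533.
With the tax, the buyer price exceeds the seller price by 20.75: (168 − 0.325Q) − (101.12 + 0.5Q) = 20.75 → Q' = 55.9152.
ΔQ = 81.0667 − 55.9152 = 25.1515; the wedge equals the tax, 20.75.
Welfare loss = ½ × 25.1515 × 20.75 = $260.95 thousand.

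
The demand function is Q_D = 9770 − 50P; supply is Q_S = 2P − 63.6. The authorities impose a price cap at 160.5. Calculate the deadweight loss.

In inverse form: demand P = 195.4 − 0.02Q, supply P = 31.8 + 0.5Q.
Competitive equilibrium: 195.4 − 0.02Q = 31.8 + 0.5Q → Q* = 314.6154, P* = 189.1077.
At the ceiling P = 160.5, quantity supplied = (160.5 − 31.8)/0.5 = 257.4.
Willingness to pay at Q' = 257.4: 195.4 − 0.02·257.4 = 190.252.
ΔQ = 314.6154 − 257.4 = 57.2154; wedge = 190.252 − 160.5 = 29.752.
Welfare loss = ½ × 57.2154 × 29.752 = 851.14.

851.14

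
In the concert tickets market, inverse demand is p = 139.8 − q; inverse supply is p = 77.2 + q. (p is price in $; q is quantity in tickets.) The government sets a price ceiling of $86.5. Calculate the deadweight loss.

$484

Competitive equilibrium: 139.8 − q = 77.2 + q → q* = 31.3, p* = 108.5.
At the ceiling p = 86.5, quantity supplied = (86.5 − 77.2)/1 = 9.3.
Willingness to pay at q' = 9.3: 139.8 − 1·9.3 = 130.5.
Δq = 31.3 − 9.3 = 22; wedge = 130.5 − 86.5 = 44.
Deadweight loss = ½ × 22 × 44 = $484.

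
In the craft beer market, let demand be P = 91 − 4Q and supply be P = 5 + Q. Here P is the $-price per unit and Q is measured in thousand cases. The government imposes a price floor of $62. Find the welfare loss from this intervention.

Competitive equilibrium: 91 − 4Q = 5 + Q → Q* = 17.2, P* = 22.2.
At the floor P = 62, quantity demanded = (91 − 62)/4 = 7.25.
Sellers' marginal cost at Q' = 7.25: 5 + 1·7.25 = 12.25.
ΔQ = 17.2 − 7.25 = 9.95; wedge = 62 − 12.25 = 49.75.
The triangle = ½ × 9.95 × 49.75 = $247.51 thousand.

$247.51 thousand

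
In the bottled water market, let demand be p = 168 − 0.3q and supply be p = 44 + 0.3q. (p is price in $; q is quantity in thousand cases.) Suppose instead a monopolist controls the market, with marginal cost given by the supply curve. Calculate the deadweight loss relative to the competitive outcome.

Competitive equilibrium: 168 − 0.3q = 44 + 0.3q → q* = 206.66667, p* = 106.
Marginal revenue: MR = 168 − 0.6q. Set MR = MC: 168 − 0.6q = 44 + 0.3q → q_m = 137.77778.
Price p_m = 168 − 0.3·137.77778 = 126.66667; MC(q_m) = 44 + 0.3·137.77778 = 85.33333.
Competitive q* = 206.66667, so Δq = 68.88889; wedge = 126.66667 − 85.33333 = 41.33334.
The triangle = ½ × 68.88889 × 41.33334 = $1423.70 thousand.

$1423.70 thousand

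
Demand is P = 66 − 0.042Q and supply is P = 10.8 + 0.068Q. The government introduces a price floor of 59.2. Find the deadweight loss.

Competitive equilibrium: 66 − 0.042Q = 10.8 + 0.068Q → Q* = 501.81818, P* = 44.92364.
At the floor P = 59.2, quantity demanded = (66 − 59.2)/0.042 = 161.90476.
Sellers' marginal cost at Q' = 161.90476: 10.8 + 0.068·161.90476 = 21.80952.
ΔQ = 501.81818 − 161.90476 = 339.91342; wedge = 59.2 − 21.80952 = 37.39048.
Welfare loss = ½ × 339.91342 × 37.39048 = 6354.76.

6354.76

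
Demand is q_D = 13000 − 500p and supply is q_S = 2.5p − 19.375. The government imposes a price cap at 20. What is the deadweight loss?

43.87

In inverse form: demand p = 26 − 0.002q, supply p = 7.75 + 0.4q.
Competitive equilibrium: 26 − 0.002q = 7.75 + 0.4q → q* = 45.398, p* = 25.9092.
At the ceiling p = 20, quantity supplied = (20 − 7.75)/0.4 = 30.625.
Willingness to pay at q' = 30.625: 26 − 0.002·30.625 = 25.9388.
Δq = 45.398 − 30.625 = 14.773; wedge = 25.9388 − 20 = 5.9388.
Welfare loss = ½ × 14.773 × 5.9388 = 43.87.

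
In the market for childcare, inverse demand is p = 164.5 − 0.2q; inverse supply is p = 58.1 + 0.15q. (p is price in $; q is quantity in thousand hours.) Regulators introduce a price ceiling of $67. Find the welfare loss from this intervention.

$10475.81 thousand

Competitive equilibrium: 164.5 − 0.2q = 58.1 + 0.15q → q* = 304, p* = 103.7.
At the ceiling p = 67, quantity supplied = (67 − 58.1)/0.15 = 59.3333.
Willingness to pay at q' = 59.3333: 164.5 − 0.2·59.3333 = 152.6333.
Δq = 304 − 59.3333 = 244.6667; wedge = 152.6333 − 67 = 85.6333.
DWL = ½ × 244.6667 × 85.6333 = $10475.81 thousand.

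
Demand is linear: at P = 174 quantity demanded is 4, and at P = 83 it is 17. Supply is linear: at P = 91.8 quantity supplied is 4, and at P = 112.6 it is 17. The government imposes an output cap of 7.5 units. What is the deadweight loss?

157.81

Demand slope = (83 − 174)/(17 − 4) = −7, so P = 202 − 7Q.
Supply slope = (112.6 − 91.8)/(17 − 4) = 1.6, so P = 85.4 + 1.6Q.
Competitive equilibrium: 202 − 7Q = 85.4 + 1.6Q → Q* = 13.5581, P* = 107.093.
At Q = 7.5: demand price = 202 − 7·7.5 = 149.5; supply price = 85.4 + 1.6·7.5 = 97.4.
ΔQ = 13.5581 − 7.5 = 6.0581; wedge = 149.5 − 97.4 = 52.1.
The triangle = ½ × 6.0581 × 52.1 = 157.81.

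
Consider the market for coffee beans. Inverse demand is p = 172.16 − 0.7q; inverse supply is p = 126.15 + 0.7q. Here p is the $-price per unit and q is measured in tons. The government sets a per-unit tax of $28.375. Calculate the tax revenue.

Competitive equilibrium: 172.16 − 0.7q = 126.15 + 0.7q → q* = 32.8643, p* = 149.155.
With the tax, the buyer price exceeds the seller price by 28.375: (172.16 − 0.7q) − (126.15 + 0.7q) = 28.375 → q' = 12.5964.
Tax revenue = 28.375 × 12.5964 = $357.42.

$357.42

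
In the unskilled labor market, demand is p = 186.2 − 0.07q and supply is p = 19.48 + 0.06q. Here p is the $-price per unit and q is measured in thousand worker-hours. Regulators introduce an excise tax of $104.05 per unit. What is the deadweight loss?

Competitive equilibrium: 186.2 − 0.07q = 19.48 + 0.06q → q* = 1282.4615, p* = 96.4277.
With the tax, the buyer price exceeds the seller price by 104.05: (186.2 − 0.07q) − (19.48 + 0.06q) = 104.05 → q' = 482.0769.
Δq = 1282.4615 − 482.0769 = 800.3846; the wedge equals the tax, 104.05.
DWL = ½ × 800.3846 × 104.05 = $41640.01 thousand.

$41640.01 thousand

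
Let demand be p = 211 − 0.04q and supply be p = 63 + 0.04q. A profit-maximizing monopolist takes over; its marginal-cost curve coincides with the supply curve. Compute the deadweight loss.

Competitive equilibrium: 211 − 0.04q = 63 + 0.04q → q* = 1850, p* = 137.
Marginal revenue: MR = 211 − 0.08q. Set MR = MC: 211 − 0.08q = 63 + 0.04q → q_m = 1233.33333.
Price p_m = 211 − 0.04·1233.33333 = 161.66667; MC(q_m) = 63 + 0.04·1233.33333 = 112.33333.
Competitive q* = 1850, so Δq = 616.66667; wedge = 161.66667 − 112.33333 = 49.33334.
The triangle = ½ × 616.66667 × 49.33334 = 15211.11.

15211.11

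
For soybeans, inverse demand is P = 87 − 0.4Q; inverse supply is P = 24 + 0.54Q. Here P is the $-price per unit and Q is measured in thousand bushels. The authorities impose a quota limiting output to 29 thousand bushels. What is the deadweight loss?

Competitive equilibrium: 87 − 0.4Q = 24 + 0.54Q → Q* = 67.0213, P* = 60.1915.
At Q = 29: demand price = 87 − 0.4·29 = 75.4; supply price = 24 + 0.54·29 = 39.66.
ΔQ = 67.0213 − 29 = 38.0213; wedge = 75.4 − 39.66 = 35.74.
Welfare loss = ½ × 38.0213 × 35.74 = $679.44 thousand.

$679.44 thousand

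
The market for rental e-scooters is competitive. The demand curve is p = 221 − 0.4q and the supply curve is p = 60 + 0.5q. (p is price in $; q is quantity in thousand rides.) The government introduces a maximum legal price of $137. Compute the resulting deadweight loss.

$278.76 thousand

Competitive equilibrium: 221 − 0.4q = 60 + 0.5q → q* = 178.8889, p* = 149.4444.
At the ceiling p = 137, quantity supplied = (137 − 60)/0.5 = 154.
Willingness to pay at q' = 154: 221 − 0.4·154 = 159.4.
Δq = 178.8889 − 154 = 24.8889; wedge = 159.4 − 137 = 22.4.
Deadweight loss = ½ × 24.8889 × 22.4 = $278.76 thousand.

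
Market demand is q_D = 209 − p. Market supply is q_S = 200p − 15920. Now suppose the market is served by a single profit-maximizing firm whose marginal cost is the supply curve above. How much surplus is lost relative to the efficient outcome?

In inverse form: demand p = 209 − q, supply p = 79.6 + 0.005q.
Competitive equilibrium: 209 − q = 79.6 + 0.005q → q* = 128.75622, p* = 80.24378.
Marginal revenue: MR = 209 − 2q. Set MR = MC: 209 − 2q = 79.6 + 0.005q → q_m = 64.53865.
Price p_m = 209 − 1·64.53865 = 144.46135; MC(q_m) = 79.6 + 0.005·64.53865 = 79.92269.
Competitive q* = 128.75622, so Δq = 64.21757; wedge = 144.46135 − 79.92269 = 64.53866.
DWL = ½ × 64.21757 × 64.53866 = 2072.26.

2072.26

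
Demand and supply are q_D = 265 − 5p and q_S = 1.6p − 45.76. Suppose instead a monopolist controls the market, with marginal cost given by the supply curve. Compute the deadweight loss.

In inverse form: demand p = 53 − 0.2q, supply p = 28.6 + 0.625q.
Competitive equilibrium: 53 − 0.2q = 28.6 + 0.625q → q* = 29.5758, p* = 47.0848.
Marginal revenue: MR = 53 − 0.4q. Set MR = MC: 53 − 0.4q = 28.6 + 0.625q → q_m = 23.8049.
Price p_m = 53 − 0.2·23.8049 = 48.239; MC(q_m) = 28.6 + 0.625·23.8049 = 43.4781.
Competitive q* = 29.5758, so Δq = 5.7709; wedge = 48.239 − 43.4781 = 4.7609.
Deadweight loss = ½ × 5.7709 × 4.7609 = 13.74.

13.74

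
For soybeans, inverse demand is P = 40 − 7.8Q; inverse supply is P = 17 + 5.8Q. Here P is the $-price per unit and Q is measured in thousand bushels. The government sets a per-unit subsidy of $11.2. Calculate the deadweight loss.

$4.61 thousand

Competitive equilibrium: 40 − 7.8Q = 17 + 5.8Q → Q* = 1.6912, P* = 26.8088.
The subsidy lowers effective supply by 11.2: P = 5.8 + 5.8Q.
New quantity: 40 − 7.8Q = 5.8 + 5.8Q → Q' = 2.5147.
Overproduction ΔQ = 2.5147 − 1.6912 = 0.8235; wedge = subsidy = 11.2.
The triangle = ½ × 0.8235 × 11.2 = $4.61 thousand.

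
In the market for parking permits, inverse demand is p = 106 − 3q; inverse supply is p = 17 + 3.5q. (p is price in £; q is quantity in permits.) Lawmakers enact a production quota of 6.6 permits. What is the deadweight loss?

£163.48

Competitive equilibrium: 106 − 3q = 17 + 3.5q → q* = 13.6923, p* = 64.9231.
At q = 6.6: demand price = 106 − 3·6.6 = 86.2; supply price = 17 + 3.5·6.6 = 40.1.
Δq = 13.6923 − 6.6 = 7.0923; wedge = 86.2 − 40.1 = 46.1.
DWL = ½ × 7.0923 × 46.1 = £163.48.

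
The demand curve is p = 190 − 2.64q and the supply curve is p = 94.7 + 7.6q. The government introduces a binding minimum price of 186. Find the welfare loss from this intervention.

Competitive equilibrium: 190 − 2.64q = 94.7 + 7.6q → q* = 9.3066, p* = 165.4305.
At the floor p = 186, quantity demanded = (190 − 186)/2.64 = 1.5152.
Sellers' marginal cost at q' = 1.5152: 94.7 + 7.6·1.5152 = 106.2155.
Δq = 9.3066 − 1.5152 = 7.7914; wedge = 186 − 106.2155 = 79.7845.
Deadweight loss = ½ × 7.7914 × 79.7845 = 310.82.

310.82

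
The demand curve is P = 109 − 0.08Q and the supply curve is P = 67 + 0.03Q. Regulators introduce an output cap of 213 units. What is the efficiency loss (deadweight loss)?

1567.48

Competitive equilibrium: 109 − 0.08Q = 67 + 0.03Q → Q* = 381.8182, P* = 78.4545.
At Q = 213: demand price = 109 − 0.08·213 = 91.96; supply price = 67 + 0.03·213 = 73.39.
ΔQ = 381.8182 − 213 = 168.8182; wedge = 91.96 − 73.39 = 18.57.
The triangle = ½ × 168.8182 × 18.57 = 1567.48.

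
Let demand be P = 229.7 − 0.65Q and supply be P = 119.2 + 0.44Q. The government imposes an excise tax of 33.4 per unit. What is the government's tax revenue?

2362.51

Competitive equilibrium: 229.7 − 0.65Q = 119.2 + 0.44Q → Q* = 101.3761, P* = 163.8055.
With the tax, the buyer price exceeds the seller price by 33.4: (229.7 − 0.65Q) − (119.2 + 0.44Q) = 33.4 → Q' = 70.7339.
Tax revenue = 33.4 × 70.7339 = 2362.51.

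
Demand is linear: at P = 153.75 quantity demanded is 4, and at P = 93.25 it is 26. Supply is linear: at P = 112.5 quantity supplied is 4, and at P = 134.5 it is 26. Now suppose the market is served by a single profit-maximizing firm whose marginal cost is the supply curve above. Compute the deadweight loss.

Demand slope = (93.25 − 153.75)/(26 − 4) = −2.75, so P = 164.75 − 2.75Q.
Supply slope = (134.5 − 112.5)/(26 − 4) = 1, so P = 108.5 + Q.
Competitive equilibrium: 164.75 − 2.75Q = 108.5 + Q → Q* = 15, P* = 123.5.
Marginal revenue: MR = 164.75 − 5.5Q. Set MR = MC: 164.75 − 5.5Q = 108.5 + Q → Q_m = 8.6538.
Price P_m = 164.75 − 2.75·8.6538 = 140.9521; MC(Q_m) = 108.5 + 1·8.6538 = 117.1538.
Competitive Q* = 15, so ΔQ = 6.3462; wedge = 140.9521 − 117.1538 = 23.7983.
The triangle = ½ × 6.3462 × 23.7983 = 75.51.

75.51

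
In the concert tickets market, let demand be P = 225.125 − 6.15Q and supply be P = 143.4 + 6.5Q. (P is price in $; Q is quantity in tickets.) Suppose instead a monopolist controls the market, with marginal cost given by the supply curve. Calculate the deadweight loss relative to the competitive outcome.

Competitive equilibrium: 225.125 − 6.15Q = 143.4 + 6.5Q → Q* = 6.4605, P* = 185.3931.
Marginal revenue: MR = 225.125 − 12.3Q. Set MR = MC: 225.125 − 12.3Q = 143.4 + 6.5Q → Q_m = 4.3471.
Price P_m = 225.125 − 6.15·4.3471 = 198.3903; MC(Q_m) = 143.4 + 6.5·4.3471 = 171.6562.
Competitive Q* = 6.4605, so ΔQ = 2.1134; wedge = 198.3903 − 171.6562 = 26.7341.
Deadweight loss = ½ × 2.1134 × 26.7341 = $28.25.

$28.25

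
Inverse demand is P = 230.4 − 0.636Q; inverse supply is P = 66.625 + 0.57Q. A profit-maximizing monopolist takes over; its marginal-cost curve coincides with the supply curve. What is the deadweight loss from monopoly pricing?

Competitive equilibrium: 230.4 − 0.636Q = 66.625 + 0.57Q → Q* = 135.8002, P* = 144.0311.
Marginal revenue: MR = 230.4 − 1.272Q. Set MR = MC: 230.4 − 1.272Q = 66.625 + 0.57Q → Q_m = 88.9115.
Price P_m = 230.4 − 0.636·88.9115 = 173.8523; MC(Q_m) = 66.625 + 0.57·88.9115 = 117.3046.
Competitive Q* = 135.8002, so ΔQ = 46.8887; wedge = 173.8523 − 117.3046 = 56.5477.
Welfare loss = ½ × 46.8887 × 56.5477 = 1325.72.

1325.72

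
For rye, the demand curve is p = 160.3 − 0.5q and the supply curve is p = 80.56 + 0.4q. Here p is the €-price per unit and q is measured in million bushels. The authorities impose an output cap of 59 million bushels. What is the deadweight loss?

Competitive equilibrium: 160.3 − 0.5q = 80.56 + 0.4q → q* = 88.6, p* = 116.
At q = 59: demand price = 160.3 − 0.5·59 = 130.8; supply price = 80.56 + 0.4·59 = 104.16.
Δq = 88.6 − 59 = 29.6; wedge = 130.8 − 104.16 = 26.64.
Welfare loss = ½ × 29.6 × 26.64 = €394.272 million.

€394.272 million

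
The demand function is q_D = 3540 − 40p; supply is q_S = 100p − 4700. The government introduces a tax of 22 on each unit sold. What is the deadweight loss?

In inverse form: demand p = 88.5 − 0.025q, supply p = 47 + 0.01q.
Competitive equilibrium: 88.5 − 0.025q = 47 + 0.01q → q* = 1185.7143, p* = 58.8571.
With the tax, the buyer price exceeds the seller price by 22: (88.5 − 0.025q) − (47 + 0.01q) = 22 → q' = 557.1429.
Δq = 1185.7143 − 557.1429 = 628.5714; the wedge equals the tax, 22.
The triangle = ½ × 628.5714 × 22 = 6914.29.

6914.29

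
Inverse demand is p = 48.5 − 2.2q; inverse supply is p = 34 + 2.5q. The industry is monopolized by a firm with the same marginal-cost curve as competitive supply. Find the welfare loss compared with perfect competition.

Competitive equilibrium: 48.5 − 2.2q = 34 + 2.5q → q* = 3.0851, p* = 41.7128.
Marginal revenue: MR = 48.5 − 4.4q. Set MR = MC: 48.5 − 4.4q = 34 + 2.5q → q_m = 2.1014.
Price p_m = 48.5 − 2.2·2.1014 = 43.8769; MC(q_m) = 34 + 2.5·2.1014 = 39.2535.
Competitive q* = 3.0851, so Δq = 0.9837; wedge = 43.8769 − 39.2535 = 4.6234.
The triangle = ½ × 0.9837 × 4.6234 = 2.27.

2.27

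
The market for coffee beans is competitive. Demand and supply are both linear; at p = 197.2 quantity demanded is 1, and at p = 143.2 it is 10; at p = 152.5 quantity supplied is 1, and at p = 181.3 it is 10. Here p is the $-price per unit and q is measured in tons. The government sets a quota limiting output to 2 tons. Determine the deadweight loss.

Demand slope = (143.2 − 197.2)/(10 − 1) = −6, so p = 203.2 − 6q.
Supply slope = (181.3 − 152.5)/(10 − 1) = 3.2, so p = 149.3 + 3.2q.
Competitive equilibrium: 203.2 − 6q = 149.3 + 3.2q → q* = 5.8587, p* = 168.0478.
At q = 2: demand price = 203.2 − 6·2 = 191.2; supply price = 149.3 + 3.2·2 = 155.7.
Δq = 5.8587 − 2 = 3.8587; wedge = 191.2 − 155.7 = 35.5.
Welfare loss = ½ × 3.8587 × 35.5 = $68.49.

$68.49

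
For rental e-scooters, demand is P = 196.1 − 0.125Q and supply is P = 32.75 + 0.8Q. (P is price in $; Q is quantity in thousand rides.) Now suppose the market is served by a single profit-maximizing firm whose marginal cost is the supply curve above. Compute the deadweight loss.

$204.41 thousand

Competitive equilibrium: 196.1 − 0.125Q = 32.75 + 0.8Q → Q* = 176.5946, P* = 174.0257.
Marginal revenue: MR = 196.1 − 0.25Q. Set MR = MC: 196.1 − 0.25Q = 32.75 + 0.8Q → Q_m = 155.5714.
Price P_m = 196.1 − 0.125·155.5714 = 176.6536; MC(Q_m) = 32.75 + 0.8·155.5714 = 157.2071.
Competitive Q* = 176.5946, so ΔQ = 21.0232; wedge = 176.6536 − 157.2071 = 19.4465.
The triangle = ½ × 21.0232 × 19.4465 = $204.41 thousand.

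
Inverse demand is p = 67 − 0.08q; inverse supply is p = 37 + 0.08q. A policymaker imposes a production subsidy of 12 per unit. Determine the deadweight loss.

450

Competitive equilibrium: 67 − 0.08q = 37 + 0.08q → q* = 187.5, p* = 52.
The subsidy lowers effective supply by 12: p = 25 + 0.08q.
New quantity: 67 − 0.08q = 25 + 0.08q → q' = 262.5.
Overproduction Δq = 262.5 − 187.5 = 75; wedge = subsidy = 12.
Welfare loss = ½ × 75 × 12 = 450.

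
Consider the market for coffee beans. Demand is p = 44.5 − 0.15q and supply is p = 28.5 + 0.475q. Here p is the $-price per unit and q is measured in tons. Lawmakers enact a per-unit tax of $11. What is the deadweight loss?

Competitive equilibrium: 44.5 − 0.15q = 28.5 + 0.475q → q* = 25.6, p* = 40.66.
With the tax, the buyer price exceeds the seller price by 11: (44.5 − 0.15q) − (28.5 + 0.475q) = 11 → q' = 8.
Δq = 25.6 − 8 = 17.6; the wedge equals the tax, 11.
Welfare loss = ½ × 17.6 × 11 = $96.80.

$96.80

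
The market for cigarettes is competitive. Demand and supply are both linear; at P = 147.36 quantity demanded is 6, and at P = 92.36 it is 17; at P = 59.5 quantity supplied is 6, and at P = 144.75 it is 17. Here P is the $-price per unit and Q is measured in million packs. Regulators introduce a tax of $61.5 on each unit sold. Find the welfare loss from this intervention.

Demand slope = (92.36 − 147.36)/(17 − 6) = −5, so P = 177.36 − 5Q.
Supply slope = (144.75 − 59.5)/(17 − 6) = 7.75, so P = 13 + 7.75Q.
Competitive equilibrium: 177.36 − 5Q = 13 + 7.75Q → Q* = 12.891, P* = 112.9051.
With the tax, the buyer price exceeds the seller price by 61.5: (177.36 − 5Q) − (13 + 7.75Q) = 61.5 → Q' = 8.0675.
ΔQ = 12.891 − 8.0675 = 4.8235; the wedge equals the tax, 61.5.
Deadweight loss = ½ × 4.8235 × 61.5 = $148.32 million.

$148.32 million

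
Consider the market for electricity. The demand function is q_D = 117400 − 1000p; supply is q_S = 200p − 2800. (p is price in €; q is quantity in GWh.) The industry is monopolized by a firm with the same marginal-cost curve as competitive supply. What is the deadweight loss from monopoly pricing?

In inverse form: demand p = 117.4 − 0.001q, supply p = 14 + 0.005q.
Competitive equilibrium: 117.4 − 0.001q = 14 + 0.005q → q* = 17233.33333, p* = 100.16667.
Marginal revenue: MR = 117.4 − 0.002q. Set MR = MC: 117.4 − 0.002q = 14 + 0.005q → q_m = 14771.42857.
Price p_m = 117.4 − 0.001·14771.42857 = 102.62857; MC(q_m) = 14 + 0.005·14771.42857 = 87.85714.
Competitive q* = 17233.33333, so Δq = 2461.90476; wedge = 102.62857 − 87.85714 = 14.77143.
Welfare loss = ½ × 2461.90476 × 14.77143 = €18182.93.

€18182.93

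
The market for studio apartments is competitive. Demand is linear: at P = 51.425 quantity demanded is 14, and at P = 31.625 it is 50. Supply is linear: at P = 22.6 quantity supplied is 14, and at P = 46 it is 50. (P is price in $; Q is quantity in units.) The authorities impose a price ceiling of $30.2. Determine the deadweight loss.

Demand slope = (31.625 − 51.425)/(50 − 14) = −0.55, so P = 59.125 − 0.55Q.
Supply slope = (46 − 22.6)/(50 − 14) = 0.65, so P = 13.5 + 0.65Q.
Competitive equilibrium: 59.125 − 0.55Q = 13.5 + 0.65Q → Q* = 38.0208, P* = 38.2135.
At the ceiling P = 30.2, quantity supplied = (30.2 − 13.5)/0.65 = 25.6923.
Willingness to pay at Q' = 25.6923: 59.125 − 0.55·25.6923 = 44.9942.
ΔQ = 38.0208 − 25.6923 = 12.3285; wedge = 44.9942 − 30.2 = 14.7942.
Welfare loss = ½ × 12.3285 × 14.7942 = $91.20.

$91.20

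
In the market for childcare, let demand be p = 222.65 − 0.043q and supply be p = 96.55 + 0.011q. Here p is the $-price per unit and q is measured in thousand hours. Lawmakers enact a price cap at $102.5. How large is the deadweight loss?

Competitive equilibrium: 222.65 − 0.043q = 96.55 + 0.011q → q* = 2335.18519, p* = 122.23704.
At the ceiling p = 102.5, quantity supplied = (102.5 − 96.55)/0.011 = 540.90909.
Willingness to pay at q' = 540.90909: 222.65 − 0.043·540.90909 = 199.39091.
Δq = 2335.18519 − 540.90909 = 1794.2761; wedge = 199.39091 − 102.5 = 96.89091.
The triangle = ½ × 1794.2761 × 96.89091 = $86924.52 thousand.

$86924.52 thousand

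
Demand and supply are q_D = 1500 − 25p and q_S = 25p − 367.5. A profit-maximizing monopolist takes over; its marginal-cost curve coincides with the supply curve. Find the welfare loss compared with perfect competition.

In inverse form: demand p = 60 − 0.04q, supply p = 14.7 + 0.04q.
Competitive equilibrium: 60 − 0.04q = 14.7 + 0.04q → q* = 566.25, p* = 37.35.
Marginal revenue: MR = 60 − 0.08q. Set MR = MC: 60 − 0.08q = 14.7 + 0.04q → q_m = 377.5.
Price p_m = 60 − 0.04·377.5 = 44.9; MC(q_m) = 14.7 + 0.04·377.5 = 29.8.
Competitive q* = 566.25, so Δq = 188.75; wedge = 44.9 − 29.8 = 15.1.
The triangle = ½ × 188.75 × 15.1 = 1425.06.

1425.06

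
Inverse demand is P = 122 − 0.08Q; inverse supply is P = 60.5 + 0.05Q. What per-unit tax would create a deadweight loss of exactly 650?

Competitive equilibrium: 122 − 0.08Q = 60.5 + 0.05Q → Q* = 473.0769, P* = 84.1538.
A tax t gives ΔQ = t/0.13 and wedge t, so DWL = t²/0.26.
t²/0.26 = 650 → t² = 169 → t = 13.

13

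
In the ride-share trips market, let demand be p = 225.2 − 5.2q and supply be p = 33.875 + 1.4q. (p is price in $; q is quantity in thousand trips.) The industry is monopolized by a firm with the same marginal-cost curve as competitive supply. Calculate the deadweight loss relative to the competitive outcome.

$538.53 thousand

Competitive equilibrium: 225.2 − 5.2q = 33.875 + 1.4q → q* = 28.9886, p* = 74.4591.
Marginal revenue: MR = 225.2 − 10.4q. Set MR = MC: 225.2 − 10.4q = 33.875 + 1.4q → q_m = 16.214.
Price p_m = 225.2 − 5.2·16.214 = 140.8872; MC(q_m) = 33.875 + 1.4·16.214 = 56.5746.
Competitive q* = 28.9886, so Δq = 12.7746; wedge = 140.8872 − 56.5746 = 84.3126.
Deadweight loss = ½ × 12.7746 × 84.3126 = $538.53 thousand.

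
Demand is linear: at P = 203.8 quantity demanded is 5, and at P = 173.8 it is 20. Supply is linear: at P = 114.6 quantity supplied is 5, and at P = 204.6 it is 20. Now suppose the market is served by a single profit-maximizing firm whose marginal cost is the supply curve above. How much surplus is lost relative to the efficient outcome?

Demand slope = (173.8 − 203.8)/(20 − 5) = −2, so P = 213.8 − 2Q.
Supply slope = (204.6 − 114.6)/(20 − 5) = 6, so P = 84.6 + 6Q.
Competitive equilibrium: 213.8 − 2Q = 84.6 + 6Q → Q* = 16.15, P* = 181.5.
Marginal revenue: MR = 213.8 − 4Q. Set MR = MC: 213.8 − 4Q = 84.6 + 6Q → Q_m = 12.92.
Price P_m = 213.8 − 2·12.92 = 187.96; MC(Q_m) = 84.6 + 6·12.92 = 162.12.
Competitive Q* = 16.15, so ΔQ = 3.23; wedge = 187.96 − 162.12 = 25.84.
Welfare loss = ½ × 3.23 × 25.84 = 41.73.

41.73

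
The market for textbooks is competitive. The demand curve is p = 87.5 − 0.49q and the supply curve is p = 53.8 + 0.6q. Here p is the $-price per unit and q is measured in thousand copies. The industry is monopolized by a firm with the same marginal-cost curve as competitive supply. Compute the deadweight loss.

$50.11 thousand

Competitive equilibrium: 87.5 − 0.49q = 53.8 + 0.6q → q* = 30.91743, p* = 72.35046.
Marginal revenue: MR = 87.5 − 0.98q. Set MR = MC: 87.5 − 0.98q = 53.8 + 0.6q → q_m = 21.32911.
Price p_m = 87.5 − 0.49·21.32911 = 77.04874; MC(q_m) = 53.8 + 0.6·21.32911 = 66.59747.
Competitive q* = 30.91743, so Δq = 9.58832; wedge = 77.04874 − 66.59747 = 10.45127.
The triangle = ½ × 9.58832 × 10.45127 = $50.11 thousand.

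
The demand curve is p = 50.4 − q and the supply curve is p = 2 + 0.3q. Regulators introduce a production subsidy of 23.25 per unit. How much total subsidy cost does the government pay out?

Competitive equilibrium: 50.4 − q = 2 + 0.3q → q* = 37.2308, p* = 13.1692.
The subsidy lowers effective supply by 23.25: p = 0.3q − 21.25.
New quantity: 50.4 − q = 0.3q − 21.25 → q' = 55.1154.
Total subsidy cost = 23.25 × 55.1154 = 1281.43.

1281.43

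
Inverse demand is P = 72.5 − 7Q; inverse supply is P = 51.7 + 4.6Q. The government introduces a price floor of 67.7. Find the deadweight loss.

7.11

Competitive equilibrium: 72.5 − 7Q = 51.7 + 4.6Q → Q* = 1.7931, P* = 59.9483.
At the floor P = 67.7, quantity demanded = (72.5 − 67.7)/7 = 0.6857.
Sellers' marginal cost at Q' = 0.6857: 51.7 + 4.6·0.6857 = 54.8542.
ΔQ = 1.7931 − 0.6857 = 1.1074; wedge = 67.7 − 54.8542 = 12.8458.
The triangle = ½ × 1.1074 × 12.8458 = 7.11.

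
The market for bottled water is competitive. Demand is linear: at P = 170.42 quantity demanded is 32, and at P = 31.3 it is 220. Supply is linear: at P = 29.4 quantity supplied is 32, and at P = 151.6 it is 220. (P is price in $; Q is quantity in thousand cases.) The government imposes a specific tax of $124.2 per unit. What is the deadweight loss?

$5548.79 thousand

Demand slope = (31.3 − 170.42)/(220 − 32) = −0.74, so P = 194.1 − 0.74Q.
Supply slope = (151.6 − 29.4)/(220 − 32) = 0.65, so P = 8.6 + 0.65Q.
Competitive equilibrium: 194.1 − 0.74Q = 8.6 + 0.65Q → Q* = 133.4532, P* = 95.3446.
With the tax, the buyer price exceeds the seller price by 124.2: (194.1 − 0.74Q) − (8.6 + 0.65Q) = 124.2 → Q' = 44.1007.
ΔQ = 133.4532 − 44.1007 = 89.3525; the wedge equals the tax, 124.2.
DWL = ½ × 89.3525 × 124.2 = $5548.79 thousand.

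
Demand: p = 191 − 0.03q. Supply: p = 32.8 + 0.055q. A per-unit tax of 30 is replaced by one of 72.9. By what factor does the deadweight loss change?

Competitive equilibrium: 191 − 0.03q = 32.8 + 0.055q → q* = 1861.1765, p* = 135.1647.
For a per-unit tax t: Δq = t/0.085, so DWL = ½·t·(t/0.085) = t²/0.17.
At t = 30: DWL = 5294.118. At t = 72.9: DWL = 31261.235.
Ratio = (72.9/30)² = 5.9049.

5.9049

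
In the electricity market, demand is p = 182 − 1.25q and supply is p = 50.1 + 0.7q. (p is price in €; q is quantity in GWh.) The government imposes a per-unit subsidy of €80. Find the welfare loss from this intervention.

€1641.03

Competitive equilibrium: 182 − 1.25q = 50.1 + 0.7q → q* = 67.641, p* = 97.4487.
The subsidy lowers effective supply by 80: p = 0.7q − 29.9.
New quantity: 182 − 1.25q = 0.7q − 29.9 → q' = 108.6667.
Overproduction Δq = 108.6667 − 67.641 = 41.0257; wedge = subsidy = 80.
Welfare loss = ½ × 41.0257 × 80 = €1641.03.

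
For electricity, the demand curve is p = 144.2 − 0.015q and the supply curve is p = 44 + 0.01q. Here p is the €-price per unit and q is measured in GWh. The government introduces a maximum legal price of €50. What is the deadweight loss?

€145180.80

Competitive equilibrium: 144.2 − 0.015q = 44 + 0.01q → q* = 4008, p* = 84.08.
At the ceiling p = 50, quantity supplied = (50 − 44)/0.01 = 600.
Willingness to pay at q' = 600: 144.2 − 0.015·600 = 135.2.
Δq = 4008 − 600 = 3408; wedge = 135.2 − 50 = 85.2.
Deadweight loss = ½ × 3408 × 85.2 = €145180.80.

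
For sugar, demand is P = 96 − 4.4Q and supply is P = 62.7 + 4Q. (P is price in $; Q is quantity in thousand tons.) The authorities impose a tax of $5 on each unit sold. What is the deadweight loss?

Competitive equilibrium: 96 − 4.4Q = 62.7 + 4Q → Q* = 3.9643, P* = 78.5571.
With the tax, the buyer price exceeds the seller price by 5: (96 − 4.4Q) − (62.7 + 4Q) = 5 → Q' = 3.369.
ΔQ = 3.9643 − 3.369 = 0.5953; the wedge equals the tax, 5.
The triangle = ½ × 0.5953 × 5 = $1.49 thousand.

$1.49 thousand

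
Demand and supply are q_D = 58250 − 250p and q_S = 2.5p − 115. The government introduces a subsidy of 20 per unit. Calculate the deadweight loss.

In inverse form: demand p = 233 − 0.004q, supply p = 46 + 0.4q.
Competitive equilibrium: 233 − 0.004q = 46 + 0.4q → q* = 462.8713, p* = 231.1485.
The subsidy lowers effective supply by 20: p = 26 + 0.4q.
New quantity: 233 − 0.004q = 26 + 0.4q → q' = 512.3762.
Overproduction Δq = 512.3762 − 462.8713 = 49.5049; wedge = subsidy = 20.
Welfare loss = ½ × 49.5049 × 20 = 495.05.

495.05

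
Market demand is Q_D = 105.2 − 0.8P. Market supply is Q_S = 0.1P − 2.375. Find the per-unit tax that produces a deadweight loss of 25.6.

In inverse form: demand P = 131.5 − 1.25Q, supply P = 23.75 + 10Q.
Competitive equilibrium: 131.5 − 1.25Q = 23.75 + 10Q → Q* = 9.5778, P* = 119.5278.
A tax t gives ΔQ = t/11.25 and wedge t, so DWL = t²/22.5.
t²/22.5 = 25.6 → t² = 576 → t = 24.

24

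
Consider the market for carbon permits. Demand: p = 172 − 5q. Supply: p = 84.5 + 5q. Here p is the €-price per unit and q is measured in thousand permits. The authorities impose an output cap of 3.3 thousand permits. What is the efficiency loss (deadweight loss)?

€148.51 thousand

Competitive equilibrium: 172 − 5q = 84.5 + 5q → q* = 8.75, p* = 128.25.
At q = 3.3: demand price = 172 − 5·3.3 = 155.5; supply price = 84.5 + 5·3.3 = 101.
Δq = 8.75 − 3.3 = 5.45; wedge = 155.5 − 101 = 54.5.
Welfare loss = ½ × 5.45 × 54.5 = €148.51 thousand.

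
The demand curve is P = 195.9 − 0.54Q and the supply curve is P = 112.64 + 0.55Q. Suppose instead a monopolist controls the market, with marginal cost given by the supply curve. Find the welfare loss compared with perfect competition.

349

Competitive equilibrium: 195.9 − 0.54Q = 112.64 + 0.55Q → Q* = 76.3853, P* = 154.6519.
Marginal revenue: MR = 195.9 − 1.08Q. Set MR = MC: 195.9 − 1.08Q = 112.64 + 0.55Q → Q_m = 51.0798.
Price P_m = 195.9 − 0.54·51.0798 = 168.3169; MC(Q_m) = 112.64 + 0.55·51.0798 = 140.7339.
Competitive Q* = 76.3853, so ΔQ = 25.3055; wedge = 168.3169 − 140.7339 = 27.583.
Welfare loss = ½ × 25.3055 × 27.583 = 349.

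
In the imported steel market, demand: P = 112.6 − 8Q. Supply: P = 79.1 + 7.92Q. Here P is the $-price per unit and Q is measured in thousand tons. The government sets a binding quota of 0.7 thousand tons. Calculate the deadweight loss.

$15.70 thousand

Competitive equilibrium: 112.6 − 8Q = 79.1 + 7.92Q → Q* = 2.1043, P* = 95.7658.
At Q = 0.7: demand price = 112.6 − 8·0.7 = 107; supply price = 79.1 + 7.92·0.7 = 84.644.
ΔQ = 2.1043 − 0.7 = 1.4043; wedge = 107 − 84.644 = 22.356.
The triangle = ½ × 1.4043 × 22.356 = $15.70 thousand.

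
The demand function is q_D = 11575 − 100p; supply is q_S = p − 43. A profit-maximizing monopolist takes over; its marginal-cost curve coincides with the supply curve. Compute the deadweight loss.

0.25

In inverse form: demand p = 115.75 − 0.01q, supply p = 43 + q.
Competitive equilibrium: 115.75 − 0.01q = 43 + q → q* = 72.0297, p* = 115.0297.
Marginal revenue: MR = 115.75 − 0.02q. Set MR = MC: 115.75 − 0.02q = 43 + q → q_m = 71.3235.
Price p_m = 115.75 − 0.01·71.3235 = 115.0368; MC(q_m) = 43 + 1·71.3235 = 114.3235.
Competitive q* = 72.0297, so Δq = 0.7062; wedge = 115.0368 − 114.3235 = 0.7133.
Welfare loss = ½ × 0.7062 × 0.7133 = 0.25.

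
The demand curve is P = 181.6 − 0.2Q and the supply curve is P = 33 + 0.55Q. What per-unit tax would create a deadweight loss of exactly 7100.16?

Competitive equilibrium: 181.6 − 0.2Q = 33 + 0.55Q → Q* = 198.1333, P* = 141.9733.
A tax t gives ΔQ = t/0.75 and wedge t, so DWL = t²/1.5.
t²/1.5 = 7100.16 → t² = 10650.24 → t = 103.2.

103.2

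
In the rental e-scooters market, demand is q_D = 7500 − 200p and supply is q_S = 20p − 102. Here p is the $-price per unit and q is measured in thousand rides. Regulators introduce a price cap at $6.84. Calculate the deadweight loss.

$8449.06 thousand

In inverse form: demand p = 37.5 − 0.005q, supply p = 5.1 + 0.05q.
Competitive equilibrium: 37.5 − 0.005q = 5.1 + 0.05q → q* = 589.0909, p* = 34.5545.
At the ceiling p = 6.84, quantity supplied = (6.84 − 5.1)/0.05 = 34.8.
Willingness to pay at q' = 34.8: 37.5 − 0.005·34.8 = 37.326.
Δq = 589.0909 − 34.8 = 554.2909; wedge = 37.326 − 6.84 = 30.486.
The triangle = ½ × 554.2909 × 30.486 = $8449.06 thousand.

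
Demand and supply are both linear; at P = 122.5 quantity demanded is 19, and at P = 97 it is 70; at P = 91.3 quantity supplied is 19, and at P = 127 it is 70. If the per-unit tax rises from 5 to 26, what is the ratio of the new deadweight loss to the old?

27.04

Demand slope = (97 − 122.5)/(70 − 19) = −0.5, so P = 132 − 0.5Q.
Supply slope = (127 − 91.3)/(70 − 19) = 0.7, so P = 78 + 0.7Q.
Competitive equilibrium: 132 − 0.5Q = 78 + 0.7Q → Q* = 45, P* = 109.5.
For a per-unit tax t: ΔQ = t/1.2, so DWL = ½·t·(t/1.2) = t²/2.4.
At t = 5: DWL = 10.417. At t = 26: DWL = 281.667.
Ratio = (26/5)² = 27.04.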